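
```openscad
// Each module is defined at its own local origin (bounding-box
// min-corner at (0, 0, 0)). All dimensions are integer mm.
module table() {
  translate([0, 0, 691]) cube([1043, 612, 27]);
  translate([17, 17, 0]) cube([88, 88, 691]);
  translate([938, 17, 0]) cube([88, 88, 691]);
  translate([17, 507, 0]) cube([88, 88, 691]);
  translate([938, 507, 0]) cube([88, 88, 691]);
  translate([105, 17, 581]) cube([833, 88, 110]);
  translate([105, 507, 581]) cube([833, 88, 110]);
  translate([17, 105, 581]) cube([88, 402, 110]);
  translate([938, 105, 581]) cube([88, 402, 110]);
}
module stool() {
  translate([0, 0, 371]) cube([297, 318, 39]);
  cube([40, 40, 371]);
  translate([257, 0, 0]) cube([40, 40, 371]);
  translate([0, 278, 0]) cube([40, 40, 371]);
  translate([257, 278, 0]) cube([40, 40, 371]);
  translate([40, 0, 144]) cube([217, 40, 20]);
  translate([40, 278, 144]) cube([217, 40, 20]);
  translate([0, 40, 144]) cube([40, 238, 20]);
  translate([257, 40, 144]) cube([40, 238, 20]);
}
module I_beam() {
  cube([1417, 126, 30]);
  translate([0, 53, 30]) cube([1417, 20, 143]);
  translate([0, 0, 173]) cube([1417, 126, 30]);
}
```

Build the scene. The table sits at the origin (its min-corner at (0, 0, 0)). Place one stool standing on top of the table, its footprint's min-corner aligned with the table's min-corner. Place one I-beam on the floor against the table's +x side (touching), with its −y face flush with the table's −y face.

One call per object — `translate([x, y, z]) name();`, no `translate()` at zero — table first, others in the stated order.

table();
translate([0, 0, 718]) stool();
translate([1043, 0, 0]) I_beam();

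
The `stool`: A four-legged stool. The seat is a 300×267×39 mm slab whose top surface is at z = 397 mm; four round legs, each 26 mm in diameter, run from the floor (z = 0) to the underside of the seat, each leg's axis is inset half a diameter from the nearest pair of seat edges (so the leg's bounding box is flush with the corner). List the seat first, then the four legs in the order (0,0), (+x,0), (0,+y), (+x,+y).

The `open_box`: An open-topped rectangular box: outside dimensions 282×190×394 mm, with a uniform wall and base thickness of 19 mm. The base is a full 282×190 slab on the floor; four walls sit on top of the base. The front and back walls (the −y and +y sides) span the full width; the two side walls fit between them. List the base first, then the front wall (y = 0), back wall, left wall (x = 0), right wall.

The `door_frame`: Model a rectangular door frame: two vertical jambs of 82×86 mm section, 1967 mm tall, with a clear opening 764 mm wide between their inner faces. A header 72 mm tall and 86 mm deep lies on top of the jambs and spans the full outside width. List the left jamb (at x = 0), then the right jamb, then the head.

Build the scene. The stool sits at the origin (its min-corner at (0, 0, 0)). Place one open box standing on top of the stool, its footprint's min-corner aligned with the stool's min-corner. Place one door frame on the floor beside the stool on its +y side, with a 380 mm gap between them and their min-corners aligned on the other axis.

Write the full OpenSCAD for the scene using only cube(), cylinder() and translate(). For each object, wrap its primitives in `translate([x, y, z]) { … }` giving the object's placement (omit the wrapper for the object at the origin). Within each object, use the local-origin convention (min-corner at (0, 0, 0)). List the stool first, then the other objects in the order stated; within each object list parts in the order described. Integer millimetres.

translate([0, 0, 358]) cube([300, 267, 39]);
translate([13, 13, 0]) cylinder(h = 358, r = 13);
translate([287, 13, 0]) cylinder(h = 358, r = 13);
translate([13, 254, 0]) cylinder(h = 358, r = 13);
translate([287, 254, 0]) cylinder(h = 358, r = 13);
translate([0, 0, 397]) {
  cube([282, 190, 19]);
  translate([0, 0, 19]) cube([282, 19, 375]);
  translate([0, 171, 19]) cube([282, 19, 375]);
  translate([0, 19, 19]) cube([19, 152, 375]);
  translate([263, 19, 19]) cube([19, 152, 375]);
}
translate([0, 647, 0]) {
  cube([82, 86, 1967]);
  translate([846, 0, 0]) cube([82, 86, 1967]);
  translate([0, 0, 1967]) cube([928, 86, 72]);
}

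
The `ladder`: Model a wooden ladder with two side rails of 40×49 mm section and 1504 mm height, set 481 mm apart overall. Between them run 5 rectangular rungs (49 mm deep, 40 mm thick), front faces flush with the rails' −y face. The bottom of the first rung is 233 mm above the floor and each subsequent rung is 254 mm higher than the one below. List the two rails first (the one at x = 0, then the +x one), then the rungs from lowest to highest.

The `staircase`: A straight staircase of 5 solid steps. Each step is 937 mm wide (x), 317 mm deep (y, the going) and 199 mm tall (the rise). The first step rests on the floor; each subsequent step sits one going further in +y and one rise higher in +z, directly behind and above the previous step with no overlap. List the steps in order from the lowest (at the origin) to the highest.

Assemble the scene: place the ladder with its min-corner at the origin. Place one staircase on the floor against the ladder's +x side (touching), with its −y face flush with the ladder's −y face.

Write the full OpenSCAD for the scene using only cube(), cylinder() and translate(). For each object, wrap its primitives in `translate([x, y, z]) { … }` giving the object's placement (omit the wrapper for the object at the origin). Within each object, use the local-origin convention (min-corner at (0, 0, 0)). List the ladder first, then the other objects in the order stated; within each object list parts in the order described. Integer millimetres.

cube([40, 49, 1504]);
translate([441, 0, 0]) cube([40, 49, 1504]);
translate([40, 0, 233]) cube([401, 49, 40]);
translate([40, 0, 487]) cube([401, 49, 40]);
translate([40, 0, 741]) cube([401, 49, 40]);
translate([40, 0, 995]) cube([401, 49, 40]);
translate([40, 0, 1249]) cube([401, 49, 40]);
translate([481, 0, 0]) {
  cube([937, 317, 199]);
  translate([0, 317, 199]) cube([937, 317, 199]);
  translate([0, 634, 398]) cube([937, 317, 199]);
  translate([0, 951, 597]) cube([937, 317, 199]);
  translate([0, 1268, 796]) cube([937, 317, 199]);
}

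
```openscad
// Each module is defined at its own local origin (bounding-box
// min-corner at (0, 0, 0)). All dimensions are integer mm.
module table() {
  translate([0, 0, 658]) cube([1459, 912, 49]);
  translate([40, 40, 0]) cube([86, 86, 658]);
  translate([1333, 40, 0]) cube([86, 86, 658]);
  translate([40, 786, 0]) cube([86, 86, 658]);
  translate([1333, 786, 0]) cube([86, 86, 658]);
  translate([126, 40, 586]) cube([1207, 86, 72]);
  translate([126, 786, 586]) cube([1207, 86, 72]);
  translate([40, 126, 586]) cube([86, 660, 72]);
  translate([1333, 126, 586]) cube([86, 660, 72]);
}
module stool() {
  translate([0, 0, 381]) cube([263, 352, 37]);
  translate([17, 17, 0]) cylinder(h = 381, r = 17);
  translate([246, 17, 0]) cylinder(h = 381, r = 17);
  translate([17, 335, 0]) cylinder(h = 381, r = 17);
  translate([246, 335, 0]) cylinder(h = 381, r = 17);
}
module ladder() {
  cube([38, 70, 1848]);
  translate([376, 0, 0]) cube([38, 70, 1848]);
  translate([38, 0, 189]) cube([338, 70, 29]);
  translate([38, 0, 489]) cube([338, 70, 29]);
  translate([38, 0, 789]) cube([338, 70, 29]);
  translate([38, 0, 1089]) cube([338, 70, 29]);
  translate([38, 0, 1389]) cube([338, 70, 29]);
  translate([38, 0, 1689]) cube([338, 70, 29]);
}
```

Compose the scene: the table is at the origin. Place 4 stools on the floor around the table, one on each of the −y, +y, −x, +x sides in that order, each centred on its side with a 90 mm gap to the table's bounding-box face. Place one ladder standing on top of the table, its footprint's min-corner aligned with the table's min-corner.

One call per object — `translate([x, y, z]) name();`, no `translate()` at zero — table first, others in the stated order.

table();
translate([598, -442, 0]) stool();
translate([598, 1002, 0]) stool();
translate([-353, 280, 0]) stool();
translate([1549, 280, 0]) stool();
translate([0, 0, 707]) ladder();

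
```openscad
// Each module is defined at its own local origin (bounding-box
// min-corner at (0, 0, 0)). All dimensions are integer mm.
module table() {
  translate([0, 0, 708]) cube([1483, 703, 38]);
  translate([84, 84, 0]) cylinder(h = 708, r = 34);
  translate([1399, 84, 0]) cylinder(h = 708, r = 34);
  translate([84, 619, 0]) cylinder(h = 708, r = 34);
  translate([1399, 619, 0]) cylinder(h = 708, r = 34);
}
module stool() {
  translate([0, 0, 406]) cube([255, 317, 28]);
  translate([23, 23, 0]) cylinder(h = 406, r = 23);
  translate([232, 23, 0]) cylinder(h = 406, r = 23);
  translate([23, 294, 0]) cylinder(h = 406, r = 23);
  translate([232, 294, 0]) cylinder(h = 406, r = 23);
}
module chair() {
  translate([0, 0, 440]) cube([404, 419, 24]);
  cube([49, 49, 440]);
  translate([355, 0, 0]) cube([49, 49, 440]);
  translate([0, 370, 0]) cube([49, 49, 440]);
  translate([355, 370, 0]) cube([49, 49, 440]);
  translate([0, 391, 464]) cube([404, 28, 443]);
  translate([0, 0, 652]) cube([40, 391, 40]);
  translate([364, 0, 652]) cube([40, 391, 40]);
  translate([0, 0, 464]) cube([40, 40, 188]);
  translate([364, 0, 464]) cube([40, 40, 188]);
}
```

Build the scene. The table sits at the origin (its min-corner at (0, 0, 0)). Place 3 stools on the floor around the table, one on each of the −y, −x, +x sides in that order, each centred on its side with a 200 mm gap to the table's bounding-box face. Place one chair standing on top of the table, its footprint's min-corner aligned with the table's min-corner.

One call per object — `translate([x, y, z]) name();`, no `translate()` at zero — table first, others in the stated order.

table();
translate([614, -517, 0]) stool();
translate([-455, 193, 0]) stool();
translate([1683, 193, 0]) stool();
translate([0, 0, 746]) chair();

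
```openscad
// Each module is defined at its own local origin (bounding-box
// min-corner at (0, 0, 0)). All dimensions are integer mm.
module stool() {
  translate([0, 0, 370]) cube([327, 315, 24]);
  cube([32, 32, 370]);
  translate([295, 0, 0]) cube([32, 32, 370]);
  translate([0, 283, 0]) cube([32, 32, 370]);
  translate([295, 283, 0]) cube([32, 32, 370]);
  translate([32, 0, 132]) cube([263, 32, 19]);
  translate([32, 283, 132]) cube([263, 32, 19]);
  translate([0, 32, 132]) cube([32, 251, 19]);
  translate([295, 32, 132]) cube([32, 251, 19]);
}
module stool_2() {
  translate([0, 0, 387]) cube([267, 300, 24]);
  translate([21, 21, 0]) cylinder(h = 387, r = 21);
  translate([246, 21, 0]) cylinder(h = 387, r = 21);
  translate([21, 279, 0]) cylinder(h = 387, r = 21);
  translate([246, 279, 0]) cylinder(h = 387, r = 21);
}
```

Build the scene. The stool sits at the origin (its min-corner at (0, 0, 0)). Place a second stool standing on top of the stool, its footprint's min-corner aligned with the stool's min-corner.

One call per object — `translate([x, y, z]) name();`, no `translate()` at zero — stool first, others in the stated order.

stool();
translate([0, 0, 394]) stool_2();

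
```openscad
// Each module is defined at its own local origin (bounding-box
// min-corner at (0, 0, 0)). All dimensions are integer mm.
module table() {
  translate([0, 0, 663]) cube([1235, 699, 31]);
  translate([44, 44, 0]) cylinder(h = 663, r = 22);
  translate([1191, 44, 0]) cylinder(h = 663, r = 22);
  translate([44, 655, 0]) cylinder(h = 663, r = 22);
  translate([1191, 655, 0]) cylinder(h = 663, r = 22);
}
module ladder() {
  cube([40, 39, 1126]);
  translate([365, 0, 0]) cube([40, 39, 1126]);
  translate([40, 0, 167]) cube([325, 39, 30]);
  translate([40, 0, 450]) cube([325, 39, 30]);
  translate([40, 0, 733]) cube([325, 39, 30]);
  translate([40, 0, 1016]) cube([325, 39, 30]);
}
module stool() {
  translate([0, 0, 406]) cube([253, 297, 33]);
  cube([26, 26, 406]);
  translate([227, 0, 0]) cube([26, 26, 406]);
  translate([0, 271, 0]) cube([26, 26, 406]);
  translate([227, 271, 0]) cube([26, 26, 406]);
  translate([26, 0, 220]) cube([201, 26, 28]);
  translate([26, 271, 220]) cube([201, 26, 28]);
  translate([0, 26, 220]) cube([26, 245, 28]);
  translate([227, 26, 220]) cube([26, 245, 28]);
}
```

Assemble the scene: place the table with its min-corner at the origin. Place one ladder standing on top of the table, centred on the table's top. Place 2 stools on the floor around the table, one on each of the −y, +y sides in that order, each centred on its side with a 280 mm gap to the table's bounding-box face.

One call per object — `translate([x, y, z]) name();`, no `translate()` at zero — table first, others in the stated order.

table();
translate([415, 330, 694]) ladder();
translate([491, -577, 0]) stool();
translate([491, 979, 0]) stool();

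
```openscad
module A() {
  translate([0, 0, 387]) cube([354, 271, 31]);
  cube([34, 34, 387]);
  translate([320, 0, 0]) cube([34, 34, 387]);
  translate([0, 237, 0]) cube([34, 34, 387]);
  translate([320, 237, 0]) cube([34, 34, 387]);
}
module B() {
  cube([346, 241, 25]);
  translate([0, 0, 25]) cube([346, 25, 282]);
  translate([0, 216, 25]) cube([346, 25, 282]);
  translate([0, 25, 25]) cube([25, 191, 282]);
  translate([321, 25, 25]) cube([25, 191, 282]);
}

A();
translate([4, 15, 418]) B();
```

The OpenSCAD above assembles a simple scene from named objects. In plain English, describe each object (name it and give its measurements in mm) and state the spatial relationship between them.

A is a four-legged stool. The seat is 354×271 mm, 31 mm thick, top at z = 418 mm. It stands on four square legs, each 34×34 mm in cross-section, from z = 0 to the seat underside, each flush with a corner of the seat.

B is an open storage box with external size 346×241×307 mm and wall thickness 25 mm (the base is also 25 mm thick). The base covers the whole footprint; the four walls stand on the base, with the y-facing walls full-width and the x-facing walls fitting between their inner faces.

The open box is on top of the stool, centred.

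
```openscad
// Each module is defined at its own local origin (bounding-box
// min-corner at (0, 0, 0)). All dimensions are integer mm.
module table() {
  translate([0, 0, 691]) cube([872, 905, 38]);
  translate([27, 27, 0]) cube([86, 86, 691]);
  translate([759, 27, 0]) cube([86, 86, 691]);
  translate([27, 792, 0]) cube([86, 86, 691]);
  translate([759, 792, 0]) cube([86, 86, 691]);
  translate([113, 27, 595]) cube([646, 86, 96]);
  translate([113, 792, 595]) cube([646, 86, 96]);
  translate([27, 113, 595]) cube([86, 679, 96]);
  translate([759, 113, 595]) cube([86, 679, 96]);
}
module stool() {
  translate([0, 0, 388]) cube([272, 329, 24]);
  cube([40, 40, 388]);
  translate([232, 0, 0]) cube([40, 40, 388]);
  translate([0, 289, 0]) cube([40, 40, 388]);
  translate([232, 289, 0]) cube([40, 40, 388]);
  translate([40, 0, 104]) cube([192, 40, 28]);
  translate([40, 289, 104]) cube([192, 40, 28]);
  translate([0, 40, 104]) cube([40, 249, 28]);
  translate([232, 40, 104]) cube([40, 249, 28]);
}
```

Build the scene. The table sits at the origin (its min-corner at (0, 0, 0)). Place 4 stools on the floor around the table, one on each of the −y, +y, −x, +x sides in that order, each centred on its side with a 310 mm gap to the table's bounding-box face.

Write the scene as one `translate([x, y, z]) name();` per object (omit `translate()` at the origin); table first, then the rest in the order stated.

table();
translate([300, -639, 0]) stool();
translate([300, 1215, 0]) stool();
translate([-582, 288, 0]) stool();
translate([1182, 288, 0]) stool();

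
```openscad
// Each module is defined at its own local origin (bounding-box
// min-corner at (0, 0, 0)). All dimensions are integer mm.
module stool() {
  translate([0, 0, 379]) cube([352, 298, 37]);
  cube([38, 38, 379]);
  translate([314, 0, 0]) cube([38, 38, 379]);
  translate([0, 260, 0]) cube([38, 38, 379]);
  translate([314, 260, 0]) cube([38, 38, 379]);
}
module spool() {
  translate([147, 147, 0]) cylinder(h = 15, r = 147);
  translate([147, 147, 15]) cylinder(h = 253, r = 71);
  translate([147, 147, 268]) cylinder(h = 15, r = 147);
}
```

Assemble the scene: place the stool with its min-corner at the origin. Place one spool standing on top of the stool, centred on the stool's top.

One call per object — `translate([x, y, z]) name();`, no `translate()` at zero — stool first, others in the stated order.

stool();
translate([29, 2, 416]) spool();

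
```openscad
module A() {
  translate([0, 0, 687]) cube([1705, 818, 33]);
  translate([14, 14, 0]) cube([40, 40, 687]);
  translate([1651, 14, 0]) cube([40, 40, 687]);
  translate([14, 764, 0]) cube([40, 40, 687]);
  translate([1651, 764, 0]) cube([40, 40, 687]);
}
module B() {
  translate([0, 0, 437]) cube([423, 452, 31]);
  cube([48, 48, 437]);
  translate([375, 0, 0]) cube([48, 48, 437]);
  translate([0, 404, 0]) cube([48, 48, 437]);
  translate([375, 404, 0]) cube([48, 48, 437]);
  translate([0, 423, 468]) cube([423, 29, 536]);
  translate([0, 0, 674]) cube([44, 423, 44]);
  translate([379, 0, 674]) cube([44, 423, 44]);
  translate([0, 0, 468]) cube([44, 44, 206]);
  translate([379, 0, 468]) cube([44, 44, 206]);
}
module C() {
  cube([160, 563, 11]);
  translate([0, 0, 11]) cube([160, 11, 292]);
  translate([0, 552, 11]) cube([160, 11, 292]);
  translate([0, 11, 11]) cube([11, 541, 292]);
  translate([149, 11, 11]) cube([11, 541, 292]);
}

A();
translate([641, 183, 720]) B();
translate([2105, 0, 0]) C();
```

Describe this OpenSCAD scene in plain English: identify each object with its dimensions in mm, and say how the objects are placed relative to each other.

A is a table with a 1705×818 mm rectangular top, 33 mm thick, top surface at z = 720 mm, supported by four 40×40 mm square legs, each inset 14 mm from the nearest pair of top edges, running from the floor.

B is a chair. The seat is a 423×452×31 mm slab with its top at z = 468 mm, on four 48×48 mm corner legs (flush with the seat edges, standing on z = 0). A flat backrest 29 mm thick, 536 mm tall, spans the full seat width and rises from the seat top along its +y edge, rear face flush with the rear of the seat. Two armrests of 44×44 mm section run along each side from the seat's front edge to the front of the backrest, top faces 250 mm above the seat top and outer faces flush with the seat's x-edges; a 44×44 mm post under the front of each armrest stands on the seat at the front corner.

C is an open-topped rectangular box: outside dimensions 160×563×303 mm, with a uniform wall and base thickness of 11 mm. The base is a full 160×563 slab on the floor; four walls sit on top of the base. The front and back walls (the −y and +y sides) span the full width; the two side walls fit between them.

The chair is on top of the table, centred. The open box is on the floor beside the table on its +x side.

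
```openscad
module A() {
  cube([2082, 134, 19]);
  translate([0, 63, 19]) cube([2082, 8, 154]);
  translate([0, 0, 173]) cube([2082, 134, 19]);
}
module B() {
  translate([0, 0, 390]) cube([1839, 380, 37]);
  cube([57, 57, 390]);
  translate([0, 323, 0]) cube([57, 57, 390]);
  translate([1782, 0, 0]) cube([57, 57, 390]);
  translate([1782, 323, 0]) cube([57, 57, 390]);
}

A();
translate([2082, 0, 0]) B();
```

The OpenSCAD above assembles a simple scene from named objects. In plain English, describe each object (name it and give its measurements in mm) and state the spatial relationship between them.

A is an I-beam lying along x, 2082 mm long. Overall section height 192 mm. Two flanges 134 mm wide (y) and 19 mm thick, one on the floor and one at the top; a web 8 mm thick runs between them, centred on the flange width.

B is a bench: a 1839×380 mm seat slab, 37 mm thick, top at z = 427 mm, on four 57×57 mm square legs flush with the seat corners and standing on z = 0.

The bench is against the I-beam's +x side, with their −y faces flush.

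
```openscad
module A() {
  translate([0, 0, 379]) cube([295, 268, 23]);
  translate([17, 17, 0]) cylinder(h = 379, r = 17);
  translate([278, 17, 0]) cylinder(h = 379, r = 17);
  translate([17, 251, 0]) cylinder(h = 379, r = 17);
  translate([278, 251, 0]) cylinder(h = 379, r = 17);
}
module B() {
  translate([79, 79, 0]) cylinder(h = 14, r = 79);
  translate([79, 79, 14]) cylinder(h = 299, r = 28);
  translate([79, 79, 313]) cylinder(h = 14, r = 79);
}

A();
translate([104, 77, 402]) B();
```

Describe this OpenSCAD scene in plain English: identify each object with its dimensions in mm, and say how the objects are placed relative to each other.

A is a simple wooden stool: a rectangular seat 295 mm (x) by 268 mm (y), 23 mm thick, top face at z = 402 mm, on four round legs, each 34 mm in diameter. The legs rest on z = 0, each leg's axis is inset half a diameter from the nearest pair of seat edges (so the leg's bounding box is flush with the corner).

B is a spool: two coaxial disc flanges of radius 79 mm and thickness 14 mm, joined by a core cylinder of radius 28 mm and height 299 mm. The lower flange rests on z = 0 and the three cylinders share a vertical axis.

The spool is on top of the stool.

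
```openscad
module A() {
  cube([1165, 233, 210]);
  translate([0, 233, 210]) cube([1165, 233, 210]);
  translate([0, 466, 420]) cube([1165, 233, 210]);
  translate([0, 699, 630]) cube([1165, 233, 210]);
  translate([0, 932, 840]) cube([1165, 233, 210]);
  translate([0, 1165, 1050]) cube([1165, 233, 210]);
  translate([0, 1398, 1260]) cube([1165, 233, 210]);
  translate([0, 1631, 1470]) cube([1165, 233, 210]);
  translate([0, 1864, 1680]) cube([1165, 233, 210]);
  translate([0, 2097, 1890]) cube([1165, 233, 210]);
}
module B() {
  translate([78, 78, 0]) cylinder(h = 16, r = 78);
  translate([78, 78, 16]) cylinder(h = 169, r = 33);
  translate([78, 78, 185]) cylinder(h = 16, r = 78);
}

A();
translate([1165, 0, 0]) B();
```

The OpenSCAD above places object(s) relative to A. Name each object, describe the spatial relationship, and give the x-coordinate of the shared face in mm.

A is a staircase. B is a spool. The spool is against the staircase's +x side, with their −y faces flush. The x-coordinate of the shared face is 1165 mm.

The staircase's +x face and the spool's −x face are both at x = 1165 mm.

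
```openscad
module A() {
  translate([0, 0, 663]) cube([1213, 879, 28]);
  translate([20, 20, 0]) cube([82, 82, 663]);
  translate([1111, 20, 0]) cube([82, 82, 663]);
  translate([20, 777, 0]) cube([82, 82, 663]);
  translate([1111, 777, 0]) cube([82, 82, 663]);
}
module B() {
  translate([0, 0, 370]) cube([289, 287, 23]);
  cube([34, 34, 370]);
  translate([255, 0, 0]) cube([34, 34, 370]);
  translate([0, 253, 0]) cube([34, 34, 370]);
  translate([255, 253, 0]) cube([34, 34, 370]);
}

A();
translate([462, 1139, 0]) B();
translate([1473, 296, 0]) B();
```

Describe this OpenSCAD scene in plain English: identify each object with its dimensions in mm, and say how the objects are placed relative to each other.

A is a table: top 1213 mm (x) × 879 mm (y), 28 mm thick, upper face at z = 691 mm, on four 82×82 mm square legs, each inset 20 mm from the nearest pair of top edges, running from z = 0 to the bottom of the top.

B is a four-legged stool. The seat is a 289×287×23 mm slab whose top surface is at z = 393 mm; four square legs, each 34×34 mm in cross-section, run from the floor (z = 0) to the underside of the seat, each flush with a corner of the seat.

Two stools sit around the table at the +y, +x sides.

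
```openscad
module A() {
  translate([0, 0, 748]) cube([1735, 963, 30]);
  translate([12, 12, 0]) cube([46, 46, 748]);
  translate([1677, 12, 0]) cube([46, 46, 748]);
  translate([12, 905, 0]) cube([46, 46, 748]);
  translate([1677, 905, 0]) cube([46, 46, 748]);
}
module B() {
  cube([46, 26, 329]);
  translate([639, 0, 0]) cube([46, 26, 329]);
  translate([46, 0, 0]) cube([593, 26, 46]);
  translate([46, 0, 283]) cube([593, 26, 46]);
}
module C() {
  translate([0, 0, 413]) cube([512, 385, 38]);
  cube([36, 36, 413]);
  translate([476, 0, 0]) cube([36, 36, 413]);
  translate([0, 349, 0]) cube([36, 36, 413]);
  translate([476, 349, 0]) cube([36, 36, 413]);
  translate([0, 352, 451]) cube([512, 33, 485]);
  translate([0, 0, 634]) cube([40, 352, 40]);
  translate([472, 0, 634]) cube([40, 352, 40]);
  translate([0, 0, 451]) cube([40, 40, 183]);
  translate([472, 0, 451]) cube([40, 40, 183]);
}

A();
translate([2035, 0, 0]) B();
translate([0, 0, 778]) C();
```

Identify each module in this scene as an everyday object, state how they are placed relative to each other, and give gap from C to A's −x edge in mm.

The chair's min-x is at 0; the table's min-x is 0; gap = 0 mm.

A is a table. B is a picture frame. C is a chair. The picture frame is on the floor beside the table on its +x side. The chair is on top of the table. The gap from the chair to the table's −x edge is 0 mm.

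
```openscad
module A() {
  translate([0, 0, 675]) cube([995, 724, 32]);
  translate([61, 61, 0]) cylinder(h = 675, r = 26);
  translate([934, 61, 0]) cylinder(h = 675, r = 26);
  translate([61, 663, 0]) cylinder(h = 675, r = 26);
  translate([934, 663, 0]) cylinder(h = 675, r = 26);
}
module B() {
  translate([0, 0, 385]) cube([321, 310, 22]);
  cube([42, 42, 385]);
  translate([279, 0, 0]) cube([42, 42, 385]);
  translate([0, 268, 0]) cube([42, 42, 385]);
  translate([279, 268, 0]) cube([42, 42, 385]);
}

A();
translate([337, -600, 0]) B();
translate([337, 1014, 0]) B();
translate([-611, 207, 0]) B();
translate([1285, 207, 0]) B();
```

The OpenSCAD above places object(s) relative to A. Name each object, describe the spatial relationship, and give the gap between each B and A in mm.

Each stool's nearest face is 290 mm from the table's bounding box.

A is a table. B is a stool. Four stools sit around the table at the −y, +y, −x, +x sides. The gap between each stool and the table is 290 mm.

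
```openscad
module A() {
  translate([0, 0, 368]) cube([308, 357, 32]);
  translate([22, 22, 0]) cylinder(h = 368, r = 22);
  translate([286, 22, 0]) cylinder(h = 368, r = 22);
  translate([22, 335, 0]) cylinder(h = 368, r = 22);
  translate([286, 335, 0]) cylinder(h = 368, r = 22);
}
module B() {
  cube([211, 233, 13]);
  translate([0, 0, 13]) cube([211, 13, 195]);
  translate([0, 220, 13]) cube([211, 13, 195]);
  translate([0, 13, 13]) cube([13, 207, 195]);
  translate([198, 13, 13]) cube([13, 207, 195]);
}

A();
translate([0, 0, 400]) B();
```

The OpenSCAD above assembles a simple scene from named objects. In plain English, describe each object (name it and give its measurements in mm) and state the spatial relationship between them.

A is a simple wooden stool: a rectangular seat 308 mm (x) by 357 mm (y), 32 mm thick, top face at z = 400 mm, on four round legs, each 44 mm in diameter. The legs rest on z = 0, each leg's axis is inset half a diameter from the nearest pair of seat edges (so the leg's bounding box is flush with the corner).

B is an open storage box with external size 211×233×208 mm and wall thickness 13 mm (the base is also 13 mm thick). The base covers the whole footprint; the four walls stand on the base, with the y-facing walls full-width and the x-facing walls fitting between their inner faces.

The open box is on top of the stool.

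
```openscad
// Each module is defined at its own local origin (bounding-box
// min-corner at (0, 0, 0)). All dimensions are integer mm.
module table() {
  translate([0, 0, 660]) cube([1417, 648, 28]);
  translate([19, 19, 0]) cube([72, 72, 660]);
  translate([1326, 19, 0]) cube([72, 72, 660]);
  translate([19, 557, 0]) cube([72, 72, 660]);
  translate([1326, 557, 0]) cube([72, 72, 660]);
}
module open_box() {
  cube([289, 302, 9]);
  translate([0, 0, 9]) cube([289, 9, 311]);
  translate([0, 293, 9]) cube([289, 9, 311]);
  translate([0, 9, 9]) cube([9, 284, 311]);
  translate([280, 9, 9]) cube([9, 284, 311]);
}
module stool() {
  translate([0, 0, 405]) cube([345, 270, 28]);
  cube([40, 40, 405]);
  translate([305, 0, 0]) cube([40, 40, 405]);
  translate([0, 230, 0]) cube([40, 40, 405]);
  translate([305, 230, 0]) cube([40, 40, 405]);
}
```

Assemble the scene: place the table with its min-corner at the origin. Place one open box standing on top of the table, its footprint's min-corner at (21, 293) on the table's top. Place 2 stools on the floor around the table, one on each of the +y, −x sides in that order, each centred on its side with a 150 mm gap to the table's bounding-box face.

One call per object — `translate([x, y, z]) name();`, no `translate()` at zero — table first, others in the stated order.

table();
translate([21, 293, 688]) open_box();
translate([536, 798, 0]) stool();
translate([-495, 189, 0]) stool();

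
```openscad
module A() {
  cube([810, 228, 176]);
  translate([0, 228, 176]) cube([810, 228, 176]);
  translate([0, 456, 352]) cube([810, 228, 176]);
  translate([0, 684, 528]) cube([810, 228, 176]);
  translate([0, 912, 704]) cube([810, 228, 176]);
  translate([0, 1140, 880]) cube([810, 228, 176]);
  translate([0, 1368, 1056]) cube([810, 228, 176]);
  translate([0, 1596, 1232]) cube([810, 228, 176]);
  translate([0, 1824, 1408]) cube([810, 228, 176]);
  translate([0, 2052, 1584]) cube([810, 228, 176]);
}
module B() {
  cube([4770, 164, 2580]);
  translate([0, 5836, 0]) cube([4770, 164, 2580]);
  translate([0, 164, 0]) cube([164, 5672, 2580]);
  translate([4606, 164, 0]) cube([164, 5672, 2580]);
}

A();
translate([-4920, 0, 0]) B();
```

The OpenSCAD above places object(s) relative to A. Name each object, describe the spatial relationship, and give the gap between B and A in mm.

The house frame's nearest face is 150 mm from the staircase's −x face.

A is a staircase. B is a house frame. The house frame is on the floor beside the staircase on its −x side. The gap between the house frame and the staircase is 150 mm.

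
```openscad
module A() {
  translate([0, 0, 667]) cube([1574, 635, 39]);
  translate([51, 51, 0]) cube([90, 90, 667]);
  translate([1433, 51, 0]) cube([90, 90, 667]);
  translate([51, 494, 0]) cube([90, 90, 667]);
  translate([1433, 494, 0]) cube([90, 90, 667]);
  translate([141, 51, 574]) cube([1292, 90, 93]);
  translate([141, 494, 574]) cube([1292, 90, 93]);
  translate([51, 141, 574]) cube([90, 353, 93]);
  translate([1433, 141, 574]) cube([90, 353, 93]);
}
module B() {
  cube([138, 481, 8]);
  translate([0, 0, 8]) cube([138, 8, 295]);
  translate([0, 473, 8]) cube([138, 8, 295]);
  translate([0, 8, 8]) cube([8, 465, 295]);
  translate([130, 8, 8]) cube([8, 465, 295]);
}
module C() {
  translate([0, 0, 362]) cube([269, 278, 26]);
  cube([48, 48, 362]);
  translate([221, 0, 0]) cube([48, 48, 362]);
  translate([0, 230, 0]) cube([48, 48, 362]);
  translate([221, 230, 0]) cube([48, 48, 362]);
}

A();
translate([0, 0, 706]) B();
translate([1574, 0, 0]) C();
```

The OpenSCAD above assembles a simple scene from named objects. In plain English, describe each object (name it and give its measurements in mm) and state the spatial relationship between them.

A is a table: top 1574 mm (x) × 635 mm (y), 39 mm thick, upper face at z = 706 mm, on four 90×90 mm square legs, each inset 51 mm from the nearest pair of top edges, running from z = 0 to the bottom of the top. Four apron rails, 90 mm thick and 93 mm tall, run between adjacent legs with their top edges flush with the underside of the top and their outer faces flush with the legs' outer faces.

B is an open-topped rectangular box: outside dimensions 138×481×303 mm, with a uniform wall and base thickness of 8 mm. The base is a full 138×481 slab on the floor; four walls sit on top of the base. The front and back walls (the −y and +y sides) span the full width; the two side walls fit between them.

C is a four-legged stool. The seat is 269×278 mm, 26 mm thick, top at z = 388 mm. It stands on four square legs, each 48×48 mm in cross-section, from z = 0 to the seat underside, each flush with a corner of the seat.

The open box is on top of the table. The stool is against the table's +x side, with their −y faces flush.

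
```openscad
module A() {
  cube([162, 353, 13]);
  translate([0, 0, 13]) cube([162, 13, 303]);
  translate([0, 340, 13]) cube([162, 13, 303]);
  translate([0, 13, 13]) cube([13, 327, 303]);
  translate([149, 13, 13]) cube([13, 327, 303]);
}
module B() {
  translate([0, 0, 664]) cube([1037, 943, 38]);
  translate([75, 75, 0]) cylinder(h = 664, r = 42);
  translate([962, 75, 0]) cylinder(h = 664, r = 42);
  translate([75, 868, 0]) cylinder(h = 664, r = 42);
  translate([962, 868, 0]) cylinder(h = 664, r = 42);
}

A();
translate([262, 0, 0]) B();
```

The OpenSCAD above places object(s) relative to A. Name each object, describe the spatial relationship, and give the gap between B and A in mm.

A is an open box. B is a table. The table is on the floor beside the open box on its +x side. The gap between the table and the open box is 100 mm.

The table's nearest face is 100 mm from the open box's +x face.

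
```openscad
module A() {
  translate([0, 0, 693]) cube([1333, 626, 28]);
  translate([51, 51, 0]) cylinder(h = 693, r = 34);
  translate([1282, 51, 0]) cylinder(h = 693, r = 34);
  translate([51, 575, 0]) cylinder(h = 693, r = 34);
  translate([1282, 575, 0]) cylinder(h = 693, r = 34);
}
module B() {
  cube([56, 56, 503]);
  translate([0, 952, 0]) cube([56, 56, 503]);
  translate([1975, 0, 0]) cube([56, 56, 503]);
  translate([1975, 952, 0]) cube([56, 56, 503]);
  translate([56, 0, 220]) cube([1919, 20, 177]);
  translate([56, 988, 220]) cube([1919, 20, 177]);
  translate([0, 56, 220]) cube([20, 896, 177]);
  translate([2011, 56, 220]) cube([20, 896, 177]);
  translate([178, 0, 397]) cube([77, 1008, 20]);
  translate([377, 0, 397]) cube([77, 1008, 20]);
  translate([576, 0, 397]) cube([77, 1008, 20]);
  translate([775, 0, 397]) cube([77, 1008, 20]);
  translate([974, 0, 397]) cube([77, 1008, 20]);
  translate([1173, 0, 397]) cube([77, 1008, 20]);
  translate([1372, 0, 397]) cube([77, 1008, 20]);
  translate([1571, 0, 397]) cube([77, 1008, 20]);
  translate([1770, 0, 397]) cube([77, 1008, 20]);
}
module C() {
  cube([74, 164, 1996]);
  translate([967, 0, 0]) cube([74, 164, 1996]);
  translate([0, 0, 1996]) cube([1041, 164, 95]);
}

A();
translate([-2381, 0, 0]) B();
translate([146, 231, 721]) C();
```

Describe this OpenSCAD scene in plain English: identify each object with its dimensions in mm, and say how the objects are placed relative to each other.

A is a table: top 1333 mm (x) × 626 mm (y), 28 mm thick, upper face at z = 721 mm, on four round legs of 68 mm diameter, each leg's bounding box inset 17 mm from the nearest pair of top edges, running from z = 0 to the bottom of the top.

B is a bed frame 2031 mm long (x) by 1008 mm wide (y). Four 56×56 mm corner posts, 503 mm tall, at the corners of the footprint. Four rails of 20 mm thickness and 177 mm height run between adjacent posts with their undersides at z = 220 mm, their outer faces flush with the outside of the frame (the two x-running rails run between the posts' inner faces; the two y-running rails run between the posts' inner faces). 9 slats, each 77 mm wide (x) and 20 mm thick, lie across the top of the two x-running rails, running the full 1008 mm width of the frame in y; the slats are evenly spaced along x between the inner faces of the end posts with equal gaps (rounded down to the nearest mm) at the −x end and between each pair — any rounding remainder accumulates at the +x end.

C is a door frame. The clear opening is 893 mm wide and 1996 mm high. Two 74 mm wide jambs, 164 mm deep, stand either side of the opening from the floor to the top of the opening. A 95 mm thick head sits across the top of both jambs, spanning the full outside width of the frame.

The bed frame is on the floor beside the table on its −x side. The door frame is on top of the table, centred.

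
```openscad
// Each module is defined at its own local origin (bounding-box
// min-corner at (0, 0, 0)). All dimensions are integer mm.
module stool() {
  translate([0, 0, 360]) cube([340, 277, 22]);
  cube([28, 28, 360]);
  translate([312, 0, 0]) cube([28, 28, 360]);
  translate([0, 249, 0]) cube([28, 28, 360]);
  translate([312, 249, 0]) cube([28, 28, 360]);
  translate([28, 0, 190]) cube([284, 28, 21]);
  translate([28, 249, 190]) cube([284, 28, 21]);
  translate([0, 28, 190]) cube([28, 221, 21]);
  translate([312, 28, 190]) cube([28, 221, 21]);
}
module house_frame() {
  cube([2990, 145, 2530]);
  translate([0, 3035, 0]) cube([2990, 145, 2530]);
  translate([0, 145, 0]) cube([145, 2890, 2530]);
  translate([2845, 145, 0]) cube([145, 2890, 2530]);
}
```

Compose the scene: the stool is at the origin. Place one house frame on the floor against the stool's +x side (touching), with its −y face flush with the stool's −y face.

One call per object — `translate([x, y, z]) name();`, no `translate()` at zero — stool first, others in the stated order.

stool();
translate([340, 0, 0]) house_frame();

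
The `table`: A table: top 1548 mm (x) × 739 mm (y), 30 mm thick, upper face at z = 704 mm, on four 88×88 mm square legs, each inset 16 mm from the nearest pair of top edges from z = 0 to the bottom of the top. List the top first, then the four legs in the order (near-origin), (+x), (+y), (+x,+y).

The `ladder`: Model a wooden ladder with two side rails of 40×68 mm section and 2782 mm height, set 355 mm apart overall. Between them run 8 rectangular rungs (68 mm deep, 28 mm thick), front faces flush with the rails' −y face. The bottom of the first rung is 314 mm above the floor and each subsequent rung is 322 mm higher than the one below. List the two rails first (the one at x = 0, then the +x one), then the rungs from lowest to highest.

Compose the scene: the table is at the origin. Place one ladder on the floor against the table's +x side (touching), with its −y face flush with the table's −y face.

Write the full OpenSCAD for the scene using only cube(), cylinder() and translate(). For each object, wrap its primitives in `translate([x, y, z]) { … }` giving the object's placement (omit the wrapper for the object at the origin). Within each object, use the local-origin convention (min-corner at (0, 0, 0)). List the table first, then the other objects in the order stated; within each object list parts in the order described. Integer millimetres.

translate([0, 0, 674]) cube([1548, 739, 30]);
translate([16, 16, 0]) cube([88, 88, 674]);
translate([1444, 16, 0]) cube([88, 88, 674]);
translate([16, 635, 0]) cube([88, 88, 674]);
translate([1444, 635, 0]) cube([88, 88, 674]);
translate([1548, 0, 0]) {
  cube([40, 68, 2782]);
  translate([315, 0, 0]) cube([40, 68, 2782]);
  translate([40, 0, 314]) cube([275, 68, 28]);
  translate([40, 0, 636]) cube([275, 68, 28]);
  translate([40, 0, 958]) cube([275, 68, 28]);
  translate([40, 0, 1280]) cube([275, 68, 28]);
  translate([40, 0, 1602]) cube([275, 68, 28]);
  translate([40, 0, 1924]) cube([275, 68, 28]);
  translate([40, 0, 2246]) cube([275, 68, 28]);
  translate([40, 0, 2568]) cube([275, 68, 28]);
}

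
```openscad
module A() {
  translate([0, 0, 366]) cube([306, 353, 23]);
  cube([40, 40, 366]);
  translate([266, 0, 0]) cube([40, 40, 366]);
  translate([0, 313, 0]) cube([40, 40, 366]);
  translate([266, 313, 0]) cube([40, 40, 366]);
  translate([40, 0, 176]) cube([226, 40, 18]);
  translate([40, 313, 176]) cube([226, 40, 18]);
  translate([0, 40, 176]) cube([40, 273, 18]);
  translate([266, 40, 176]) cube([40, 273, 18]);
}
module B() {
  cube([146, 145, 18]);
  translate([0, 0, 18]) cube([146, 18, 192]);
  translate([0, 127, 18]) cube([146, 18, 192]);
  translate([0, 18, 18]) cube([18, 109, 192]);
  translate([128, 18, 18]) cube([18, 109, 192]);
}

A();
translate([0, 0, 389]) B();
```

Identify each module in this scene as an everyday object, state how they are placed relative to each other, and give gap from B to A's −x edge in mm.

The open box's min-x is at 0; the stool's min-x is 0; gap = 0 mm.

A is a stool. B is an open box. The open box is on top of the stool. The gap from the open box to the stool's −x edge is 0 mm.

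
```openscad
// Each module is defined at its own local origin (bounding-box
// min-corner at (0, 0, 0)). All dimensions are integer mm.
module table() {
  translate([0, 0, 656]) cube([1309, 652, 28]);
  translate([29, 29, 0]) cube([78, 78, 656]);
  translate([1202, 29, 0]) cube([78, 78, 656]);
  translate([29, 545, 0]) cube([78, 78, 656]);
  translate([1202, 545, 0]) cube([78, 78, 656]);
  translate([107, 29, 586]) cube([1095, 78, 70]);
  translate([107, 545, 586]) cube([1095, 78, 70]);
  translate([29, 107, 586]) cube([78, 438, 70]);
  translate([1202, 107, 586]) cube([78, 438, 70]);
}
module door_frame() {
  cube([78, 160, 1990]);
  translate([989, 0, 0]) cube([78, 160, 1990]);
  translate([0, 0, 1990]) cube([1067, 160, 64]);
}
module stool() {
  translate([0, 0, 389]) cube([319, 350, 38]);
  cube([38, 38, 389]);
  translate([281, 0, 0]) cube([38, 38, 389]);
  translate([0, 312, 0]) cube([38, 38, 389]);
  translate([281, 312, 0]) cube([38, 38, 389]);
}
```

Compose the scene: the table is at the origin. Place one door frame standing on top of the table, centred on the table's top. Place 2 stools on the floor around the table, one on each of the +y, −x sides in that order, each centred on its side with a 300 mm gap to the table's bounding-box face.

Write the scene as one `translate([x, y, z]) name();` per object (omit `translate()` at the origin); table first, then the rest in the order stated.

table();
translate([121, 246, 684]) door_frame();
translate([495, 952, 0]) stool();
translate([-619, 151, 0]) stool();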